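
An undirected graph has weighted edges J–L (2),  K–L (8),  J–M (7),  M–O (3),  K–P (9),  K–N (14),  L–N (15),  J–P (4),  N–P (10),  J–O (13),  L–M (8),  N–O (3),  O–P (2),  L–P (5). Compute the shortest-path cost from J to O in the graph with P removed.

A few of the J→O routes:
J -> M -> O: 7 + 3 = 10
J -> L -> M -> O: 2 + 8 + 3 = 13
J -> L -> K -> N -> O: 2 + 8 + 14 + 3 = 27
J -> L -> N -> O: 2 + 15 + 3 = 20
J -> O: 13
Shortest: 10.

10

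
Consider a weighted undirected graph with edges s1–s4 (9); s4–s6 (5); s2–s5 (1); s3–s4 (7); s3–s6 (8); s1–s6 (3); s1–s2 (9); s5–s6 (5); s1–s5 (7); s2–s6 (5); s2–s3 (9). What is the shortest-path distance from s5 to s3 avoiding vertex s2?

13

Comparing a few candidate routes:
s5 - s1 - s6 - s4 - s3: 7 + 3 + 5 + 7 = 22
s5 - s1 - s6 - s3: 7 + 3 + 8 = 18
s5 - s6 - s3: 5 + 8 = 13
s5 - s6 - s4 - s3: 5 + 5 + 7 = 17
s5 - s6 - s1 - s4 - s3: 5 + 3 + 9 + 7 = 24
s5 - s1 - s4 - s3: 7 + 9 + 7 = 23
Best route has total 13.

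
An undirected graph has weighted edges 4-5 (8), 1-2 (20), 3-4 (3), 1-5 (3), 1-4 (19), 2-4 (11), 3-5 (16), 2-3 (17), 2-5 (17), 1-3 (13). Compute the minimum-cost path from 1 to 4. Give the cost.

Checking several routes:
1→5→2→4: 3 + 17 + 11 = 31
1→5→3→4: 3 + 16 + 3 = 22
1→3→4: 13 + 3 = 16
1→2→4: 20 + 11 = 31
1→4: 19
1→5→4: 3 + 8 = 11
Shortest: 11.

11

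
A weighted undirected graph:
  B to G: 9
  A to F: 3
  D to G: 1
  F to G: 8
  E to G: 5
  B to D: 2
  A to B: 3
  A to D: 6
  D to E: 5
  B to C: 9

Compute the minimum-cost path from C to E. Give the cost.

16

Checking several routes:
C - B - A - D - E: 9 + 3 + 6 + 5 = 23
C - B - D - G - E: 9 + 2 + 1 + 5 = 17
C - B - D - E: 9 + 2 + 5 = 16
C - B - G - E: 9 + 9 + 5 = 23
Shortest: 16.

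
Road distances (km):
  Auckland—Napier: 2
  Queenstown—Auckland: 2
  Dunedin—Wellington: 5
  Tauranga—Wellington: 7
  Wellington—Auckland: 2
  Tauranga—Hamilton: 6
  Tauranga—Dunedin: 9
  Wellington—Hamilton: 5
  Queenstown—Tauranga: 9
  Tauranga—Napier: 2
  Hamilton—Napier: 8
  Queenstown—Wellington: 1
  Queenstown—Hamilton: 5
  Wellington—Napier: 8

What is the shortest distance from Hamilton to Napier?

8

Checking several routes:
Hamilton → Wellington → Auckland → Napier: 5 + 2 + 2 = 9
Hamilton → Napier: 8
Hamilton → Queenstown → Auckland → Napier: 5 + 2 + 2 = 9
Hamilton → Tauranga → Napier: 6 + 2 = 8
Best route has total 8 km.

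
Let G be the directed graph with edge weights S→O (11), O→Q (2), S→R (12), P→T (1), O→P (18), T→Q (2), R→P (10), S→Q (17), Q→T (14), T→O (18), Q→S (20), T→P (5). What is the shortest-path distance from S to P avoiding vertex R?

29

Paths from S to P avoiding R:
S -> O -> P: 11 + 18 = 29
S -> Q -> T -> O -> P: 17 + 14 + 18 + 18 = 67
S -> O -> Q -> T -> P: 11 + 2 + 14 + 5 = 32
S -> Q -> T -> P: 17 + 14 + 5 = 36
The minimum is 29.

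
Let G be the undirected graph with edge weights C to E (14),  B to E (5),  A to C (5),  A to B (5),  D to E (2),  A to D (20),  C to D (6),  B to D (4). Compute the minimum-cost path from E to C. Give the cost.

Checking several routes:
E→B→A→C: 5 + 5 + 5 = 15
E→C: 14
E→D→C: 2 + 6 = 8
The minimum is 8.

8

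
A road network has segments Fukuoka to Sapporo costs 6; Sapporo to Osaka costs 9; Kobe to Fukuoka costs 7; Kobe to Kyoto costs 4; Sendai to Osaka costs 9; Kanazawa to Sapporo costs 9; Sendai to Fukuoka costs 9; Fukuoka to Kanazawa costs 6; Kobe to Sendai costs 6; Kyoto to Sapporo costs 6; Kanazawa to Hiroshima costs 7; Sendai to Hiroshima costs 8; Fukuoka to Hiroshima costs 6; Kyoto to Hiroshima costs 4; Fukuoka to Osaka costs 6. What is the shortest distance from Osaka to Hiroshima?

12

Comparing a few candidate routes:
Osaka -> Sapporo -> Kyoto -> Hiroshima: 9 + 6 + 4 = 19
Osaka -> Fukuoka -> Hiroshima: 6 + 6 = 12
Osaka -> Sendai -> Hiroshima: 9 + 8 = 17
Best route has total 12.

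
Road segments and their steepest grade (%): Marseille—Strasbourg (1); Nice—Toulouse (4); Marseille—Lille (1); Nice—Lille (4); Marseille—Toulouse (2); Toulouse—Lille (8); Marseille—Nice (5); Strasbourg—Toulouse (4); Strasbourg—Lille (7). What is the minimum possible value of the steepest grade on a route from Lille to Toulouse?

2

A few of the Lille→Toulouse routes:
Lille → Marseille → Toulouse: max(1, 2) = 2
Lille → Marseille → Strasbourg → Toulouse: max(1, 1, 4) = 4
Lille → Nice → Marseille → Strasbourg → Toulouse: max(4, 5, 1, 4) = 5
Lille → Nice → Toulouse: max(4, 4) = 4
Lille → Nice → Marseille → Toulouse: max(4, 5, 2) = 5
The minimum achievable maximum is 2%.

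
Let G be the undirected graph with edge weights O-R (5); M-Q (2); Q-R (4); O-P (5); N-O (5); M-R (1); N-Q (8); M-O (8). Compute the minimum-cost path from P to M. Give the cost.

Checking several routes:
P-O-R-M: 5 + 5 + 1 = 11
P-O-R-Q-M: 5 + 5 + 4 + 2 = 16
P-O-N-Q-M: 5 + 5 + 8 + 2 = 20
P-O-M: 5 + 8 = 13
Best route has total 11.

11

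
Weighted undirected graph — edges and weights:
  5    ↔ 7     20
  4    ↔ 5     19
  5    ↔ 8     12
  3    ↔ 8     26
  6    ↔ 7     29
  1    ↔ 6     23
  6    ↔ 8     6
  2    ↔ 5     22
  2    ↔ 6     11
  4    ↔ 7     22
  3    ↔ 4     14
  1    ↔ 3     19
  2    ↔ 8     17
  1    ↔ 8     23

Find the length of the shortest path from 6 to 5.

A few of the 6→5 routes:
6 - 2 - 5: 11 + 22 = 33
6 - 8 - 5: 6 + 12 = 18
6 - 2 - 8 - 5: 11 + 17 + 12 = 40
Best route has total 18.

18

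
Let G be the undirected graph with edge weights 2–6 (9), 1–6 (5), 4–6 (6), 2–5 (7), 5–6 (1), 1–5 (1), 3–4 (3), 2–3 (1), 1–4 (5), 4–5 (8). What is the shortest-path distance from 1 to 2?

8

Some routes from 1 to 2:
1 -> 4 -> 3 -> 2: 5 + 3 + 1 = 9
1 -> 5 -> 6 -> 2: 1 + 1 + 9 = 11
1 -> 5 -> 4 -> 3 -> 2: 1 + 8 + 3 + 1 = 13
1 -> 5 -> 6 -> 4 -> 3 -> 2: 1 + 1 + 6 + 3 + 1 = 12
1 -> 5 -> 2: 1 + 7 = 8
The minimum is 8.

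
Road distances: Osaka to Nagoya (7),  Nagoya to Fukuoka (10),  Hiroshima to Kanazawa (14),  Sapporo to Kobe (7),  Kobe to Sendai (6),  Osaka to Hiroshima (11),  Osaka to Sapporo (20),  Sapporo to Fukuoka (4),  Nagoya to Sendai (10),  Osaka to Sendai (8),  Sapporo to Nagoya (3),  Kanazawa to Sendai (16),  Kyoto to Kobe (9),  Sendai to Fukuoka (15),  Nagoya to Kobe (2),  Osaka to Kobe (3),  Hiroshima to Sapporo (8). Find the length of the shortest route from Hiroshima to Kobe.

Comparing a few candidate routes:
Hiroshima → Sapporo → Nagoya → Kobe: 8 + 3 + 2 = 13
Hiroshima → Sapporo → Kobe: 8 + 7 = 15
Hiroshima → Osaka → Kobe: 11 + 3 = 14
Hiroshima → Osaka → Nagoya → Kobe: 11 + 7 + 2 = 20
Best route has total 13.

13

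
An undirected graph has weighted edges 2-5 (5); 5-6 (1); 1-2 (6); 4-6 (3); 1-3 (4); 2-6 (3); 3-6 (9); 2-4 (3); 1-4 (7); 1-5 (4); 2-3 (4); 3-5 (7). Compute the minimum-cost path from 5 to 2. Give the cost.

A few of the 5→2 routes:
5-6-2: 1 + 3 = 4
5-1-2: 4 + 6 = 10
5-6-4-2: 1 + 3 + 3 = 7
5-2: 5
5-3-2: 7 + 4 = 11
Best route has total 4.

4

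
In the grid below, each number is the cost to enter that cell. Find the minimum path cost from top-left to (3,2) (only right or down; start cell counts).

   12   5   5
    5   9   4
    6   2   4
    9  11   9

Path (0,0) → (1,0) → (2,0) → (2,1) → (2,2) → (3,2): 12 + 5 + 6 + 2 + 4 + 9 = 38.
For comparison, the top-then-right route costs 39.

38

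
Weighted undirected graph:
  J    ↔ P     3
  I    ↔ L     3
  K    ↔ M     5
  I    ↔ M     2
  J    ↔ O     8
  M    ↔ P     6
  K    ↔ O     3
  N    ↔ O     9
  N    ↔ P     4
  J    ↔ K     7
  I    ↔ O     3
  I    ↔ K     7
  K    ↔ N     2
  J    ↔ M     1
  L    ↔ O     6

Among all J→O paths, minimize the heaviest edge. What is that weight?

Comparing a few candidate routes:
J → P → N → K → M → I → O: max(3, 4, 2, 5, 2, 3) = 5
J → P → N → K → O: max(3, 4, 2, 3) = 4
J → M → I → O: max(1, 2, 3) = 3
Best route has worst link 3.

3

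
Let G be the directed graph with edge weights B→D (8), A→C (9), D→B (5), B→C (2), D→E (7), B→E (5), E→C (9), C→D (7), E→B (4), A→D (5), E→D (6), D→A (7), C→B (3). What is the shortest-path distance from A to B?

Some routes from A to B:
A→C→D→B: 9 + 7 + 5 = 21
A→C→B: 9 + 3 = 12
A→D→E→B: 5 + 7 + 4 = 16
A→D→B: 5 + 5 = 10
Best route has total 10.

10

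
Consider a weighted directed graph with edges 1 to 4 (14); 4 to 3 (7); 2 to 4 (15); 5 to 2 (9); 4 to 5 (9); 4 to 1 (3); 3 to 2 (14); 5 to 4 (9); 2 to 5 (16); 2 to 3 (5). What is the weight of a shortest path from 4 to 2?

18

Paths from 4 to 2:
4 → 5 → 2: 9 + 9 = 18
4 → 3 → 2: 7 + 14 = 21
Best route has total 18.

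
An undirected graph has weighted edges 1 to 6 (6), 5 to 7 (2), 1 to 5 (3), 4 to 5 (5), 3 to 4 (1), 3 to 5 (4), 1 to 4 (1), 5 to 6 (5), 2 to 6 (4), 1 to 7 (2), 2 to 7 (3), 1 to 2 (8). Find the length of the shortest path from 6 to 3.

Checking several routes:
6→5→3: 5 + 4 = 9
6→5→1→4→3: 5 + 3 + 1 + 1 = 10
6→1→4→3: 6 + 1 + 1 = 8
Best route has total 8.

8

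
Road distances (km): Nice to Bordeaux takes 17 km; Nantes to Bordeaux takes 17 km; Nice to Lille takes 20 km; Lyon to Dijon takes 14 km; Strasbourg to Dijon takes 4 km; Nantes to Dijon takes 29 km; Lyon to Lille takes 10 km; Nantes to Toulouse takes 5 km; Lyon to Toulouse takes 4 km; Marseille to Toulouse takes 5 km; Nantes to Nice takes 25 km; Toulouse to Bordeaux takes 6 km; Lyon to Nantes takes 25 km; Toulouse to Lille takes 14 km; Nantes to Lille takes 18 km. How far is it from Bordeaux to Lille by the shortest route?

A few of the Bordeaux→Lille routes:
Bordeaux -> Toulouse -> Nantes -> Lille: 6 + 5 + 18 = 29
Bordeaux -> Toulouse -> Lille: 6 + 14 = 20
Bordeaux -> Toulouse -> Lyon -> Lille: 6 + 4 + 10 = 20
Best route has total 20 km.

20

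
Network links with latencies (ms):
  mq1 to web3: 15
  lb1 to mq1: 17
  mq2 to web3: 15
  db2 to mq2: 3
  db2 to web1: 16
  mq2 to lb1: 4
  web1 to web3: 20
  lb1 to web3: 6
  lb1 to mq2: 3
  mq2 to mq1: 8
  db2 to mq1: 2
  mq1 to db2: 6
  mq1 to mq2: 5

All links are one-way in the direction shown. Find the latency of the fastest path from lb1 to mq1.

Candidate routes:
lb1 → mq2 → mq1: 3 + 8 = 11
lb1 → mq1: 17
Shortest: 11 ms.

11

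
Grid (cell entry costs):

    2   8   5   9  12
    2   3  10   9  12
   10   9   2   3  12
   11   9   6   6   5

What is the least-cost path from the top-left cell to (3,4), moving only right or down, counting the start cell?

Take (0,0) (1,0) (1,1) (2,1) (2,2) (2,3) (3,3) (3,4) for a total of 2 + 2 + 3 + 9 + 2 + 3 + 6 + 5 = 32.
For comparison, the top-then-right route costs 65.

32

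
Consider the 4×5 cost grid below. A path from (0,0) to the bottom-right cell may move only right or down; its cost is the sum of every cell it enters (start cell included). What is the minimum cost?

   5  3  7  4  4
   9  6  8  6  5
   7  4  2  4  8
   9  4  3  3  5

Take (0,0) -> (0,1) -> (1,1) -> (2,1) -> (2,2) -> (3,2) -> (3,3) -> (3,4) for a total of 5 + 3 + 6 + 4 + 2 + 3 + 3 + 5 = 31.
(Top row then right column would cost 41.)

31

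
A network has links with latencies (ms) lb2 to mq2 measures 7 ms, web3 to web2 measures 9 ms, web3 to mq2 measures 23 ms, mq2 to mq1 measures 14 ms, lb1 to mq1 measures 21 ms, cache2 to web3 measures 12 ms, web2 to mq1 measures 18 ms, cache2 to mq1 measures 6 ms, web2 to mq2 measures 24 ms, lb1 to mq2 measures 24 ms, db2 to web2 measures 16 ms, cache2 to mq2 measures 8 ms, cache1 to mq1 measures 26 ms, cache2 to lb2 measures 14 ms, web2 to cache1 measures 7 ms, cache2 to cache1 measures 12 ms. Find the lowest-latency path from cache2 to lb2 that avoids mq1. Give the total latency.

A few of the cache2→lb2 routes:
cache2→web3→web2→mq2→lb2: 12 + 9 + 24 + 7 = 52
cache2→web3→mq2→lb2: 12 + 23 + 7 = 42
cache2→lb2: 14
cache2→mq2→lb2: 8 + 7 = 15
cache2→cache1→web2→mq2→lb2: 12 + 7 + 24 + 7 = 50
Shortest: 14 ms.

14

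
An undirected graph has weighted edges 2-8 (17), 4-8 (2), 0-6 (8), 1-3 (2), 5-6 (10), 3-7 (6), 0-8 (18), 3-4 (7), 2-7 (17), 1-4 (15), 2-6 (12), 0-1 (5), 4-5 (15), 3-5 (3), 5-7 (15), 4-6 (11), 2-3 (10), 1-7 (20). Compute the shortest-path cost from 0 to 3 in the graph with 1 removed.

21

Checking several routes:
0 → 6 → 4 → 3: 8 + 11 + 7 = 26
0 → 8 → 4 → 3: 18 + 2 + 7 = 27
0 → 6 → 5 → 3: 8 + 10 + 3 = 21
Shortest: 21.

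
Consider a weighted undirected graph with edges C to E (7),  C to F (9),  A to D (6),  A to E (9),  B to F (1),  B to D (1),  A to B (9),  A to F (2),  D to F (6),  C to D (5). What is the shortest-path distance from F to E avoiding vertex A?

Candidate routes:
F - D - C - E: 6 + 5 + 7 = 18
F - C - E: 9 + 7 = 16
F - B - D - C - E: 1 + 1 + 5 + 7 = 14
The minimum is 14.

14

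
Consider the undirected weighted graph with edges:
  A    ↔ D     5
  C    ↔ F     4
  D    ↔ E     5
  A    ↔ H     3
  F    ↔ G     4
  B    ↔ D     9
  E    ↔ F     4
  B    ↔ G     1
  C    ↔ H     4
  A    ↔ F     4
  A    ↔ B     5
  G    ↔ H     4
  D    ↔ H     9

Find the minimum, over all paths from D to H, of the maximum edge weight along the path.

Some routes from D to H:
D→E→F→C→H: max(5, 4, 4, 4) = 5
D→E→F→G→B→A→H: max(5, 4, 4, 1, 5, 3) = 5
D→E→F→G→H: max(5, 4, 4, 4) = 5
Smallest bottleneck: 5.

5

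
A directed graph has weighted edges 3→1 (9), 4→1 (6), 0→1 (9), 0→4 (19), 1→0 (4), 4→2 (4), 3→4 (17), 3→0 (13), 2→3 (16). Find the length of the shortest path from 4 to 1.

6

Candidate routes:
4 - 2 - 3 - 1: 4 + 16 + 9 = 29
4 - 1: 6
4 - 2 - 3 - 0 - 1: 4 + 16 + 13 + 9 = 42
Best route has total 6.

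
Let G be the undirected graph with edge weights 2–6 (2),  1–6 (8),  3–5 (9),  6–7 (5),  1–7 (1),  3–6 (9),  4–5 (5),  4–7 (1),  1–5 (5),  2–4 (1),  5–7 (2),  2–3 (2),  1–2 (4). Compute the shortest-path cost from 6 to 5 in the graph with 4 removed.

7

Checking several routes:
6 -> 1 -> 7 -> 5: 8 + 1 + 2 = 11
6 -> 2 -> 1 -> 7 -> 5: 2 + 4 + 1 + 2 = 9
6 -> 7 -> 5: 5 + 2 = 7
6 -> 7 -> 1 -> 5: 5 + 1 + 5 = 11
6 -> 2 -> 1 -> 5: 2 + 4 + 5 = 11
6 -> 1 -> 5: 8 + 5 = 13
The minimum is 7.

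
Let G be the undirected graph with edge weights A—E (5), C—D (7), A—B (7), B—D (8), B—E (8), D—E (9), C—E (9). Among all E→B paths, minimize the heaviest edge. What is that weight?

7

Candidate routes:
E→D→B: max(9, 8) = 9
E→B: max(8) = 8
E→A→B: max(5, 7) = 7
E→C→D→B: max(9, 7, 8) = 9
Best route has worst link 7.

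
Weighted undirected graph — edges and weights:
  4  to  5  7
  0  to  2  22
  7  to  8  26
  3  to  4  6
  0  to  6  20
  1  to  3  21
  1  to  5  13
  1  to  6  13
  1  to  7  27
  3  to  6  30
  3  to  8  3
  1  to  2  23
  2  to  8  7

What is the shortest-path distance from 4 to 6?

Checking several routes:
4 -> 5 -> 1 -> 6: 7 + 13 + 13 = 33
4 -> 5 -> 1 -> 3 -> 6: 7 + 13 + 21 + 30 = 71
4 -> 3 -> 1 -> 6: 6 + 21 + 13 = 40
4 -> 3 -> 6: 6 + 30 = 36
4 -> 3 -> 8 -> 2 -> 0 -> 6: 6 + 3 + 7 + 22 + 20 = 58
4 -> 3 -> 8 -> 2 -> 1 -> 6: 6 + 3 + 7 + 23 + 13 = 52
Shortest: 33.

33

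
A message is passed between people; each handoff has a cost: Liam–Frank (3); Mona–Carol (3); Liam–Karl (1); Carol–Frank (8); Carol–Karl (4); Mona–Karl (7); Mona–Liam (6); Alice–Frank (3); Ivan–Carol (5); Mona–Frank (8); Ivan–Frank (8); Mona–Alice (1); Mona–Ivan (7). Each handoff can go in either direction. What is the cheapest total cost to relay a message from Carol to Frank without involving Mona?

8

Candidate routes:
Carol -> Frank: 8
Carol -> Karl -> Liam -> Frank: 4 + 1 + 3 = 8
Carol -> Ivan -> Frank: 5 + 8 = 13
Best route has total 8.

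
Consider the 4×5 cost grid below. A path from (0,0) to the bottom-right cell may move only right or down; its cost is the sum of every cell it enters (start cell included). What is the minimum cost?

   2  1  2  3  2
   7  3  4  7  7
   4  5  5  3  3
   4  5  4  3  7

27

Best path: [0,0] -> [0,1] -> [0,2] -> [0,3] -> [0,4] -> [1,4] -> [2,4] -> [3,4]
Cost: 2 + 1 + 2 + 3 + 2 + 7 + 3 + 7 = 27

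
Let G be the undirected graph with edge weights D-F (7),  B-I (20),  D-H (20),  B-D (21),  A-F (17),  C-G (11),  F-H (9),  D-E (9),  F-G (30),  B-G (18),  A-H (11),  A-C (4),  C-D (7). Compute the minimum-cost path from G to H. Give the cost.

Some routes from G to H:
G -> C -> A -> H: 11 + 4 + 11 = 26
G -> C -> D -> F -> H: 11 + 7 + 7 + 9 = 34
G -> F -> H: 30 + 9 = 39
G -> C -> A -> F -> H: 11 + 4 + 17 + 9 = 41
G -> C -> D -> H: 11 + 7 + 20 = 38
The minimum is 26.

26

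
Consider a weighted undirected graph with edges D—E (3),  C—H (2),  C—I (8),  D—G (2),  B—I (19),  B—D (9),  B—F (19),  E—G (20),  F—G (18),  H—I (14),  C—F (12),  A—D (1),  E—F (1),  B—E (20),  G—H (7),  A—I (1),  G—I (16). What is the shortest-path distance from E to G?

Checking several routes:
E - D - A - I - C - H - G: 3 + 1 + 1 + 8 + 2 + 7 = 22
E - F - G: 1 + 18 = 19
E - D - A - I - G: 3 + 1 + 1 + 16 = 21
E - G: 20
E - F - C - H - G: 1 + 12 + 2 + 7 = 22
E - D - G: 3 + 2 = 5
The minimum is 5.

5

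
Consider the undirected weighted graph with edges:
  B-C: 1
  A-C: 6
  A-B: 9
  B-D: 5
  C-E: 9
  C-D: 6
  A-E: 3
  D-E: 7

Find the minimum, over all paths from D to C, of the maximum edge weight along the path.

Comparing a few candidate routes:
D -> E -> A -> C: max(7, 3, 6) = 7
D -> E -> A -> B -> C: max(7, 3, 9, 1) = 9
D -> C: max(6) = 6
D -> E -> C: max(7, 9) = 9
D -> B -> C: max(5, 1) = 5
The minimum achievable maximum is 5.

5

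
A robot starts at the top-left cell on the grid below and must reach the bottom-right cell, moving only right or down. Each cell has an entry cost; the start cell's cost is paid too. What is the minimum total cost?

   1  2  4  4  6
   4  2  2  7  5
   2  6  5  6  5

23

Best path: (0,0)→(0,1)→(1,1)→(1,2)→(2,2)→(2,3)→(2,4)
Cost: 1 + 2 + 2 + 2 + 5 + 6 + 5 = 23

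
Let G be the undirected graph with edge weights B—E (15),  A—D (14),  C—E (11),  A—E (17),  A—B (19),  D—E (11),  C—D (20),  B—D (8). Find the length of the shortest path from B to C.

A few of the B→C routes:
B - E - D - C: 15 + 11 + 20 = 46
B - D - C: 8 + 20 = 28
B - E - C: 15 + 11 = 26
B - D - E - C: 8 + 11 + 11 = 30
B - A - E - C: 19 + 17 + 11 = 47
Shortest: 26.

26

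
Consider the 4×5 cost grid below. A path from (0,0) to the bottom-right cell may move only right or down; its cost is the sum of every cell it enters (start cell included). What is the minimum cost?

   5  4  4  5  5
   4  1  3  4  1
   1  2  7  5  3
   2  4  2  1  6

25

Take [0,0] -> [0,1] -> [1,1] -> [2,1] -> [3,1] -> [3,2] -> [3,3] -> [3,4] for a total of 5 + 4 + 1 + 2 + 4 + 2 + 1 + 6 = 25.
(Top row then right column would cost 33.)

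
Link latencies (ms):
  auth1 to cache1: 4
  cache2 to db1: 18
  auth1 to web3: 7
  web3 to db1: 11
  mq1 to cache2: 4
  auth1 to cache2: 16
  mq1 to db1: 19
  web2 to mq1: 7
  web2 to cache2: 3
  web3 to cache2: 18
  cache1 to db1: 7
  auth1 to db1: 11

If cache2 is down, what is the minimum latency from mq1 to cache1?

26

Paths from mq1 to cache1 avoiding cache2:
mq1 → db1 → cache1: 19 + 7 = 26
mq1 → db1 → auth1 → cache1: 19 + 11 + 4 = 34
mq1 → db1 → web3 → auth1 → cache1: 19 + 11 + 7 + 4 = 41
Shortest: 26 ms.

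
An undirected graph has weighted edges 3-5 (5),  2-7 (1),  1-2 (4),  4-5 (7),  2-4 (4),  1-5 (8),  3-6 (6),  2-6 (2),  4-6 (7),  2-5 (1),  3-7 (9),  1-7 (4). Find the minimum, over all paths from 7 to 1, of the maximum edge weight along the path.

Some routes from 7 to 1:
7 - 2 - 4 - 6 - 3 - 5 - 1: max(1, 4, 7, 6, 5, 8) = 8
7 - 2 - 1: max(1, 4) = 4
7 - 2 - 6 - 4 - 5 - 1: max(1, 2, 7, 7, 8) = 8
7 - 2 - 4 - 5 - 1: max(1, 4, 7, 8) = 8
7 - 2 - 6 - 3 - 5 - 1: max(1, 2, 6, 5, 8) = 8
7 - 1: max(4) = 4
Best route has worst link 4.

4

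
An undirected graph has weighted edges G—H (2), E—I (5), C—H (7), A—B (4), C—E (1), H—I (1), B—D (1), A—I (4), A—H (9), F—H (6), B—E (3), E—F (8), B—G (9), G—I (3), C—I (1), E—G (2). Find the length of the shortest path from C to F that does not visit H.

9

Comparing a few candidate routes:
C-I-G-E-F: 1 + 3 + 2 + 8 = 14
C-E-F: 1 + 8 = 9
C-I-E-F: 1 + 5 + 8 = 14
Shortest: 9.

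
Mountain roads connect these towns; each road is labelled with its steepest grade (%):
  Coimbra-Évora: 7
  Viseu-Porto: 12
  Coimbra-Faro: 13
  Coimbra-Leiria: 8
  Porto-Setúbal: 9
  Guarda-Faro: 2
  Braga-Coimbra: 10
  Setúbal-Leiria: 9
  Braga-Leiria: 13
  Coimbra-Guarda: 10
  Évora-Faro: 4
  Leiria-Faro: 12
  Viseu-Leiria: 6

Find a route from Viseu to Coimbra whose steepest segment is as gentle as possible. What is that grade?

8

Checking several routes:
Viseu → Leiria → Faro → Guarda → Coimbra: max(6, 12, 2, 10) = 12
Viseu → Leiria → Coimbra: max(6, 8) = 8
Viseu → Porto → Setúbal → Leiria → Coimbra: max(12, 9, 9, 8) = 12
Viseu → Porto → Setúbal → Leiria → Faro → Évora → Coimbra: max(12, 9, 9, 12, 4, 7) = 12
Viseu → Porto → Setúbal → Leiria → Faro → Guarda → Coimbra: max(12, 9, 9, 12, 2, 10) = 12
Best route has worst link 8%.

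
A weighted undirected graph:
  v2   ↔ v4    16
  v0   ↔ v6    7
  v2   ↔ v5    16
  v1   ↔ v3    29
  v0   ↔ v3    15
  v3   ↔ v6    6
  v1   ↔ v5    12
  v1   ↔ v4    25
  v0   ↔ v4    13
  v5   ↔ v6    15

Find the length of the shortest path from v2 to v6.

Some routes from v2 to v6:
v2 → v4 → v0 → v3 → v6: 16 + 13 + 15 + 6 = 50
v2 → v4 → v0 → v6: 16 + 13 + 7 = 36
v2 → v5 → v1 → v3 → v6: 16 + 12 + 29 + 6 = 63
v2 → v5 → v6: 16 + 15 = 31
Best route has total 31.

31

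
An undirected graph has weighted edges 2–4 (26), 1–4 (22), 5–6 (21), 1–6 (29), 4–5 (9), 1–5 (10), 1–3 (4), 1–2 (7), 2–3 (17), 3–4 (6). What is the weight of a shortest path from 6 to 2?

Some routes from 6 to 2:
6 - 1 - 3 - 2: 29 + 4 + 17 = 50
6 - 5 - 1 - 2: 21 + 10 + 7 = 38
6 - 1 - 2: 29 + 7 = 36
6 - 5 - 4 - 3 - 1 - 2: 21 + 9 + 6 + 4 + 7 = 47
Shortest: 36.

36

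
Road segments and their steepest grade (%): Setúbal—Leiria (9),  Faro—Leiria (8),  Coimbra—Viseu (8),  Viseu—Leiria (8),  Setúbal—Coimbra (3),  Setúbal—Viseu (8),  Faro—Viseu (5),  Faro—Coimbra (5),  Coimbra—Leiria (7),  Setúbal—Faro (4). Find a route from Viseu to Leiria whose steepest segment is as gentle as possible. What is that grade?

Comparing a few candidate routes:
Viseu→Faro→Setúbal→Coimbra→Leiria: max(5, 4, 3, 7) = 7
Viseu→Setúbal→Faro→Coimbra→Leiria: max(8, 4, 5, 7) = 8
Viseu→Faro→Coimbra→Leiria: max(5, 5, 7) = 7
Viseu→Faro→Leiria: max(5, 8) = 8
Viseu→Setúbal→Faro→Leiria: max(8, 4, 8) = 8
Smallest bottleneck: 7%.

7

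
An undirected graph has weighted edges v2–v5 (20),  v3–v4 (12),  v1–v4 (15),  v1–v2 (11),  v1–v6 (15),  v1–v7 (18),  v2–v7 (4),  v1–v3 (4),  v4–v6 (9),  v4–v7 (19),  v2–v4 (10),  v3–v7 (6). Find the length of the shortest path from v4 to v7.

14

Some routes from v4 to v7:
v4 → v2 → v7: 10 + 4 = 14
v4 → v1 → v3 → v7: 15 + 4 + 6 = 25
v4 → v3 → v7: 12 + 6 = 18
v4 → v7: 19
The minimum is 14.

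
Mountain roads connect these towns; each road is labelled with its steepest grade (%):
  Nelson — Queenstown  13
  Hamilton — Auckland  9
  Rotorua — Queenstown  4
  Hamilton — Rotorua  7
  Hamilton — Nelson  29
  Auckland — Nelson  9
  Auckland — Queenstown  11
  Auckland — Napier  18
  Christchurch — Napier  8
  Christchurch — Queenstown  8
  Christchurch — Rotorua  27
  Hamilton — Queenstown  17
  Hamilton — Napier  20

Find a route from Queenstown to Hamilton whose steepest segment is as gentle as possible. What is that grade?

7

Some routes from Queenstown to Hamilton:
Queenstown - Hamilton: max(17) = 17
Queenstown - Nelson - Auckland - Hamilton: max(13, 9, 9) = 13
Queenstown - Rotorua - Hamilton: max(4, 7) = 7
Queenstown - Auckland - Hamilton: max(11, 9) = 11
Smallest bottleneck: 7%.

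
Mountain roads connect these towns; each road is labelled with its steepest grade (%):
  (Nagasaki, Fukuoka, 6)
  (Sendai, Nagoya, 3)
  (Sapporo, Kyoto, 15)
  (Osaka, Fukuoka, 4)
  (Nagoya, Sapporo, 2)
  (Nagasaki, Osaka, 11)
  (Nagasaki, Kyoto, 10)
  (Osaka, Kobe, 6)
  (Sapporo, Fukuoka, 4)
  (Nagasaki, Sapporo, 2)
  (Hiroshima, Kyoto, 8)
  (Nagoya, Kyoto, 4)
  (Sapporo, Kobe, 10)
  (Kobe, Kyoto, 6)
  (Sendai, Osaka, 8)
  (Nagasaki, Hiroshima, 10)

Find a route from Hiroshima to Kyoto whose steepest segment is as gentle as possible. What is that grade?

Checking several routes:
Hiroshima→Nagasaki→Sapporo→Fukuoka→Osaka→Sendai→Nagoya→Kyoto: max(10, 2, 4, 4, 8, 3, 4) = 10
Hiroshima→Kyoto: max(8) = 8
Hiroshima→Nagasaki→Sapporo→Fukuoka→Osaka→Kobe→Kyoto: max(10, 2, 4, 4, 6, 6) = 10
Hiroshima→Nagasaki→Sapporo→Nagoya→Kyoto: max(10, 2, 2, 4) = 10
Smallest bottleneck: 8%.

8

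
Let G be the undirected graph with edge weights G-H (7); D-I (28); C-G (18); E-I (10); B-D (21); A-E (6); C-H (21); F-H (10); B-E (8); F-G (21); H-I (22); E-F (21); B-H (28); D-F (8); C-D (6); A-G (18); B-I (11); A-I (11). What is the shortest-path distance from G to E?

24

Comparing a few candidate routes:
G - H - I - E: 7 + 22 + 10 = 39
G - A - I - E: 18 + 11 + 10 = 39
G - H - F - E: 7 + 10 + 21 = 38
G - A - E: 18 + 6 = 24
Shortest: 24.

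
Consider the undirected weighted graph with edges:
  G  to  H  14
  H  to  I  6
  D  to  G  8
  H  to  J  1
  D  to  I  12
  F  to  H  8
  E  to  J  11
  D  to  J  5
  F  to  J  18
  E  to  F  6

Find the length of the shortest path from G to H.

14

Comparing a few candidate routes:
G-D-J-H: 8 + 5 + 1 = 14
G-D-I-H: 8 + 12 + 6 = 26
G-H: 14
G-D-J-E-F-H: 8 + 5 + 11 + 6 + 8 = 38
The minimum is 14.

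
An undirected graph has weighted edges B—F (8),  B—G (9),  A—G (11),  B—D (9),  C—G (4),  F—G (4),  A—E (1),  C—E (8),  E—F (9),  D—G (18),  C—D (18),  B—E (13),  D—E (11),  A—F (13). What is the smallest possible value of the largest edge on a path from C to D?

Some routes from C to D:
C - E - F - B - D: max(8, 9, 8, 9) = 9
C - G - F - B - D: max(4, 4, 8, 9) = 9
C - G - B - D: max(4, 9, 9) = 9
C - G - A - E - D: max(4, 11, 1, 11) = 11
C - E - F - G - B - D: max(8, 9, 4, 9, 9) = 9
Best route has worst link 9.

9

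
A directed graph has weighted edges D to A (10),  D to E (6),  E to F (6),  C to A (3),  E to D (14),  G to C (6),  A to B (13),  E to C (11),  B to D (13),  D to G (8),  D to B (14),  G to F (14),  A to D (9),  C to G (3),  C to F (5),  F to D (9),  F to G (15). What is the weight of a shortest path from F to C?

Candidate routes:
F→D→G→C: 9 + 8 + 6 = 23
F→G→C: 15 + 6 = 21
F→D→E→C: 9 + 6 + 11 = 26
The minimum is 21.

21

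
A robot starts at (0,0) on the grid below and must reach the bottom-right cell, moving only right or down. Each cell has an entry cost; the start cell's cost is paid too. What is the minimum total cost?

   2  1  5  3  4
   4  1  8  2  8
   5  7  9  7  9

Cheapest: [0,0]→[0,1]→[0,2]→[0,3]→[1,3]→[2,3]→[2,4]
  2 + 1 + 5 + 3 + 2 + 7 + 9 = 29
(Top row then right column would cost 32.)

29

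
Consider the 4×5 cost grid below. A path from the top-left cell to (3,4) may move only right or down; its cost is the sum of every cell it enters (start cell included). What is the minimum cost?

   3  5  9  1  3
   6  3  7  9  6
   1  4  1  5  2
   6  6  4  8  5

27

Best path: (0,0) (1,0) (2,0) (2,1) (2,2) (2,3) (2,4) (3,4)
Cost: 3 + 6 + 1 + 4 + 1 + 5 + 2 + 5 = 27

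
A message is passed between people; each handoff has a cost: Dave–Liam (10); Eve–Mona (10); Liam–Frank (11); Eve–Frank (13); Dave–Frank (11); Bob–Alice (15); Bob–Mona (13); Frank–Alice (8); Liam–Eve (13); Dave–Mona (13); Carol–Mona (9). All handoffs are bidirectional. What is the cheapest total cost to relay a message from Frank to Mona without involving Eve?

Paths from Frank to Mona avoiding Eve:
Frank - Alice - Bob - Mona: 8 + 15 + 13 = 36
Frank - Dave - Mona: 11 + 13 = 24
Frank - Liam - Dave - Mona: 11 + 10 + 13 = 34
Best route has total 24.

24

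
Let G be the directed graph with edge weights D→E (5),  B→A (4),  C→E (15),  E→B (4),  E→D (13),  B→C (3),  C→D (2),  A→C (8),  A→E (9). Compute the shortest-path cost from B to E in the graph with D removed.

Routes from B to E avoiding D:
B → C → E: 3 + 15 = 18
B → A → E: 4 + 9 = 13
B → A → C → E: 4 + 8 + 15 = 27
Best route has total 13.

13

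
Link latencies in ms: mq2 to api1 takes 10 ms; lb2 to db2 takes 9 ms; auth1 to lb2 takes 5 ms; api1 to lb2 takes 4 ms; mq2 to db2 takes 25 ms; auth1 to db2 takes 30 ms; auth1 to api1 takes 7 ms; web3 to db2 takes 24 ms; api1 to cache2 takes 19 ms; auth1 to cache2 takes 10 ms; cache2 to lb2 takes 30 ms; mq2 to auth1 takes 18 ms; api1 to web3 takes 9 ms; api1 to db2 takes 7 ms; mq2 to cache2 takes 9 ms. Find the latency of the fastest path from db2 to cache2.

24

A few of the db2→cache2 routes:
db2→api1→lb2→auth1→cache2: 7 + 4 + 5 + 10 = 26
db2→api1→mq2→cache2: 7 + 10 + 9 = 26
db2→api1→auth1→cache2: 7 + 7 + 10 = 24
db2→lb2→auth1→cache2: 9 + 5 + 10 = 24
Best route has total 24 ms.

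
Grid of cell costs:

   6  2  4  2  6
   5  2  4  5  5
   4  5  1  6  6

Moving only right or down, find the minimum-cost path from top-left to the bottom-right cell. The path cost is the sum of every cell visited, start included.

27

Take (0,0) → (0,1) → (1,1) → (1,2) → (2,2) → (2,3) → (2,4) for a total of 6 + 2 + 2 + 4 + 1 + 6 + 6 = 27.
(Top row then right column would cost 31.)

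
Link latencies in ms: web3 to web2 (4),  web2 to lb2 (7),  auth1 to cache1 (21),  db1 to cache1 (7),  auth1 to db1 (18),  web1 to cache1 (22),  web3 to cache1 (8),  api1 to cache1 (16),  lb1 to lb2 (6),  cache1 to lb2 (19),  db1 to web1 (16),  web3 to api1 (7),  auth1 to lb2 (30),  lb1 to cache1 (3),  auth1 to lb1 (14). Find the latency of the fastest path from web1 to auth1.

34

Some routes from web1 to auth1:
web1 -> cache1 -> lb1 -> auth1: 22 + 3 + 14 = 39
web1 -> db1 -> auth1: 16 + 18 = 34
web1 -> db1 -> cache1 -> auth1: 16 + 7 + 21 = 44
web1 -> cache1 -> db1 -> auth1: 22 + 7 + 18 = 47
web1 -> cache1 -> auth1: 22 + 21 = 43
web1 -> db1 -> cache1 -> lb1 -> auth1: 16 + 7 + 3 + 14 = 40
Best route has total 34 ms.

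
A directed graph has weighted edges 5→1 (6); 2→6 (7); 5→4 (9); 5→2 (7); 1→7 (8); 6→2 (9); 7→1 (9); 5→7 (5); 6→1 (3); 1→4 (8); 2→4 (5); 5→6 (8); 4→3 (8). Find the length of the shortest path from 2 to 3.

13

Paths from 2 to 3:
2→6→1→4→3: 7 + 3 + 8 + 8 = 26
2→4→3: 5 + 8 = 13
Best route has total 13.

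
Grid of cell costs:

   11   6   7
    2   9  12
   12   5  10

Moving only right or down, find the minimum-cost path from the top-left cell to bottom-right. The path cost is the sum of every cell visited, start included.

Best path: r0c0 r1c0 r1c1 r2c1 r2c2
Cost: 11 + 2 + 9 + 5 + 10 = 37

37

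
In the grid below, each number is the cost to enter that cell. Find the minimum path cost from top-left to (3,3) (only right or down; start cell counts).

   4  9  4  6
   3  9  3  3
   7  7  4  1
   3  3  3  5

Take r0c0 r1c0 r1c1 r1c2 r1c3 r2c3 r3c3 for a total of 4 + 3 + 9 + 3 + 3 + 1 + 5 = 28.

28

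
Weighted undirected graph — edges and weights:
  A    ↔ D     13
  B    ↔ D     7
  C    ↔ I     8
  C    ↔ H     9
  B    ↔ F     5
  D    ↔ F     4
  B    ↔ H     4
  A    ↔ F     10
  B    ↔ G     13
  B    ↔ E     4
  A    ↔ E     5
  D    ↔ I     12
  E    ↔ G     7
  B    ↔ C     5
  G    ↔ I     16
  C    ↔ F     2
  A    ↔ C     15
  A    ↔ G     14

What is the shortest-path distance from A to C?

12

Some routes from A to C:
A → E → B → C: 5 + 4 + 5 = 14
A → E → B → F → C: 5 + 4 + 5 + 2 = 16
A → C: 15
A → F → C: 10 + 2 = 12
Best route has total 12.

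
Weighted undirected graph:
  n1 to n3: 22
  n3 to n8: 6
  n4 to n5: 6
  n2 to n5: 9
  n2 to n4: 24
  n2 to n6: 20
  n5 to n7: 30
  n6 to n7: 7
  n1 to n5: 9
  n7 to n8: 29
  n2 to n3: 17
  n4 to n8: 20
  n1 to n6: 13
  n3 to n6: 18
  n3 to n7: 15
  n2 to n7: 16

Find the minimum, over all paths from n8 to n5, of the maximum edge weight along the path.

15

Some routes from n8 to n5:
n8 → n3 → n2 → n7 → n6 → n1 → n5: max(6, 17, 16, 7, 13, 9) = 17
n8 → n3 → n2 → n5: max(6, 17, 9) = 17
n8 → n3 → n7 → n6 → n1 → n5: max(6, 15, 7, 13, 9) = 15
n8 → n3 → n7 → n2 → n5: max(6, 15, 16, 9) = 16
Smallest bottleneck: 15.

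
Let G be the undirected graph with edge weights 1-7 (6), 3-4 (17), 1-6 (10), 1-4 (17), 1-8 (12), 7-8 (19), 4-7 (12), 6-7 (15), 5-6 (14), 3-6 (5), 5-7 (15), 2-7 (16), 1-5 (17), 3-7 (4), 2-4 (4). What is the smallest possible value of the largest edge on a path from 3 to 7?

Some routes from 3 to 7:
3 → 6 → 7: max(5, 15) = 15
3 → 4 → 1 → 5 → 6 → 7: max(17, 17, 17, 14, 15) = 17
3 → 4 → 2 → 7: max(17, 4, 16) = 17
3 → 6 → 1 → 7: max(5, 10, 6) = 10
3 → 7: max(4) = 4
3 → 6 → 5 → 7: max(5, 14, 15) = 15
The minimum achievable maximum is 4.

4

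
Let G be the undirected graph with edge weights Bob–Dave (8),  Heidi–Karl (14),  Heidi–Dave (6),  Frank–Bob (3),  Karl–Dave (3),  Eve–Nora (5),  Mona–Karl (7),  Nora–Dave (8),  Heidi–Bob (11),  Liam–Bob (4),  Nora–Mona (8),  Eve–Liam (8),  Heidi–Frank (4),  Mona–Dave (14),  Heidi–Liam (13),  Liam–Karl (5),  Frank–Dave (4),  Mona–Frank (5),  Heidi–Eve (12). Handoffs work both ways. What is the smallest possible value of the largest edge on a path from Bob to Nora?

8

Comparing a few candidate routes:
Bob → Liam → Eve → Nora: max(4, 8, 5) = 8
Bob → Liam → Karl → Mona → Nora: max(4, 5, 7, 8) = 8
Bob → Liam → Karl → Mona → Frank → Heidi → Dave → Nora: max(4, 5, 7, 5, 4, 6, 8) = 8
The minimum achievable maximum is 8.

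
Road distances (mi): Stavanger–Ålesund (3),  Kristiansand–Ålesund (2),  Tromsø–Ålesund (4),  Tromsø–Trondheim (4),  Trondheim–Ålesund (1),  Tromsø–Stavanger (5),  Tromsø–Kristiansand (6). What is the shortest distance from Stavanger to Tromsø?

Candidate routes:
Stavanger-Ålesund-Trondheim-Tromsø: 3 + 1 + 4 = 8
Stavanger-Ålesund-Tromsø: 3 + 4 = 7
Stavanger-Ålesund-Kristiansand-Tromsø: 3 + 2 + 6 = 11
Stavanger-Tromsø: 5
The minimum is 5 mi.

5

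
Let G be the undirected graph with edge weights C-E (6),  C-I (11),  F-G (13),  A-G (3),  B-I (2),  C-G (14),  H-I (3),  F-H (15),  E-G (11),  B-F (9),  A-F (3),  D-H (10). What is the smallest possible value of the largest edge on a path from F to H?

A few of the F→H routes:
F-A-G-C-I-H: max(3, 3, 14, 11, 3) = 14
F-G-C-I-H: max(13, 14, 11, 3) = 14
F-B-I-H: max(9, 2, 3) = 9
F-G-E-C-I-H: max(13, 11, 6, 11, 3) = 13
F-A-G-E-C-I-H: max(3, 3, 11, 6, 11, 3) = 11
The minimum achievable maximum is 9.

9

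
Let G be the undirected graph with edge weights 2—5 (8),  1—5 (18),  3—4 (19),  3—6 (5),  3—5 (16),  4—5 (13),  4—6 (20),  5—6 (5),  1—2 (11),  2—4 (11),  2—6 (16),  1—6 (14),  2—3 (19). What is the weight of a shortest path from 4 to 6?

18

Some routes from 4 to 6:
4-2-6: 11 + 16 = 27
4-5-6: 13 + 5 = 18
4-2-5-6: 11 + 8 + 5 = 24
4-3-6: 19 + 5 = 24
4-6: 20
4-5-3-6: 13 + 16 + 5 = 34
The minimum is 18.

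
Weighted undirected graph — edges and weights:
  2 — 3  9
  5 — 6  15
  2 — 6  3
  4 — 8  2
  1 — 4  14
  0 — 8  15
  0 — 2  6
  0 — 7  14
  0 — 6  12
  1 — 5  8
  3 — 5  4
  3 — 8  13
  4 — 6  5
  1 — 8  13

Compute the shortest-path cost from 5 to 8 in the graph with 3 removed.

A few of the 5→8 routes:
5→6→4→8: 15 + 5 + 2 = 22
5→1→8: 8 + 13 = 21
5→6→2→0→8: 15 + 3 + 6 + 15 = 39
5→1→4→8: 8 + 14 + 2 = 24
Shortest: 21.

21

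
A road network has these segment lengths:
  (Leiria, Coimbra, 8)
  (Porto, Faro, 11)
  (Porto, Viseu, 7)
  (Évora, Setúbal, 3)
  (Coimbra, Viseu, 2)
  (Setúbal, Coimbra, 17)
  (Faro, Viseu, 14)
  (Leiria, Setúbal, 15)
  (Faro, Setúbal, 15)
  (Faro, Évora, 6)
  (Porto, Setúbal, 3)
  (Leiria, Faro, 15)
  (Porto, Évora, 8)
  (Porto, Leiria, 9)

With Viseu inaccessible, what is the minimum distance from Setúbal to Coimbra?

Checking several routes:
Setúbal - Porto - Leiria - Coimbra: 3 + 9 + 8 = 20
Setúbal - Leiria - Coimbra: 15 + 8 = 23
Setúbal - Évora - Porto - Leiria - Coimbra: 3 + 8 + 9 + 8 = 28
Setúbal - Coimbra: 17
Setúbal - Évora - Faro - Leiria - Coimbra: 3 + 6 + 15 + 8 = 32
Best route has total 17.

17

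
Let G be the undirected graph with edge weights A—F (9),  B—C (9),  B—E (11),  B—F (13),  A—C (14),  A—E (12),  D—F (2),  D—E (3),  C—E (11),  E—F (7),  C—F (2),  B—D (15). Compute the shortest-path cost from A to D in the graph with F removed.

Checking several routes:
A - C - B - D: 14 + 9 + 15 = 38
A - E - D: 12 + 3 = 15
A - C - B - E - D: 14 + 9 + 11 + 3 = 37
A - E - B - D: 12 + 11 + 15 = 38
A - C - E - D: 14 + 11 + 3 = 28
The minimum is 15.

15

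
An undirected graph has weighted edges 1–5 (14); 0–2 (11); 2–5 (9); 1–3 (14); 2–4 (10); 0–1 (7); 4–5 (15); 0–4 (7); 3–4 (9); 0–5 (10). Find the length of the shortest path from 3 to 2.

19

Some routes from 3 to 2:
3 -> 4 -> 2: 9 + 10 = 19
3 -> 1 -> 0 -> 2: 14 + 7 + 11 = 32
3 -> 1 -> 5 -> 2: 14 + 14 + 9 = 37
3 -> 4 -> 0 -> 2: 9 + 7 + 11 = 27
3 -> 4 -> 0 -> 5 -> 2: 9 + 7 + 10 + 9 = 35
3 -> 4 -> 5 -> 2: 9 + 15 + 9 = 33
The minimum is 19.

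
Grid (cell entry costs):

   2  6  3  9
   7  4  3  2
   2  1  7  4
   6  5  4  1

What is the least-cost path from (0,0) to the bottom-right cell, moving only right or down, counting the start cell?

One optimal route is (0,0) (0,1) (0,2) (1,2) (1,3) (2,3) (3,3).
Its cost is 2 + 6 + 3 + 3 + 2 + 4 + 1 = 21.
For comparison, the top-then-right route costs 27.

21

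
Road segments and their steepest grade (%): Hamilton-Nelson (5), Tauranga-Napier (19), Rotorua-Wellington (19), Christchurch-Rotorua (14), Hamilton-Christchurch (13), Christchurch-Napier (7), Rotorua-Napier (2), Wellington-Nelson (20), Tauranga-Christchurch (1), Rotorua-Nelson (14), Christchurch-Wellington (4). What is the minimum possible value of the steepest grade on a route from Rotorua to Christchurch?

Comparing a few candidate routes:
Rotorua -> Wellington -> Christchurch: max(19, 4) = 19
Rotorua -> Napier -> Tauranga -> Christchurch: max(2, 19, 1) = 19
Rotorua -> Napier -> Christchurch: max(2, 7) = 7
Rotorua -> Christchurch: max(14) = 14
Rotorua -> Nelson -> Hamilton -> Christchurch: max(14, 5, 13) = 14
Best route has worst link 7%.

7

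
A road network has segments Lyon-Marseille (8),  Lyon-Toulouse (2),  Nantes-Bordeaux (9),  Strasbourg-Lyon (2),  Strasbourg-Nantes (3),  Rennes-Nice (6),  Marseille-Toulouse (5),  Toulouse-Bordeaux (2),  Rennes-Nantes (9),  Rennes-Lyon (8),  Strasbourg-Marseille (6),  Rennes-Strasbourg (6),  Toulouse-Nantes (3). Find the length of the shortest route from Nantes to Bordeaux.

5

Checking several routes:
Nantes→Strasbourg→Lyon→Toulouse→Bordeaux: 3 + 2 + 2 + 2 = 9
Nantes→Toulouse→Bordeaux: 3 + 2 = 5
Nantes→Bordeaux: 9
Shortest: 5.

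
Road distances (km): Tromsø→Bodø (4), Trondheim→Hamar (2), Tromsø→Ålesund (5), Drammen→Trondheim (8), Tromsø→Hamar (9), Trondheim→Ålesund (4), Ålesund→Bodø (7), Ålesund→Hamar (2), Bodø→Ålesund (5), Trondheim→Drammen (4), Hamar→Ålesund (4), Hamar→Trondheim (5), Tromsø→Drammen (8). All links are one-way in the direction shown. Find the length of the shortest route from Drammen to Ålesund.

12

Routes from Drammen to Ålesund:
Drammen -> Trondheim -> Hamar -> Ålesund: 8 + 2 + 4 = 14
Drammen -> Trondheim -> Ålesund: 8 + 4 = 12
The minimum is 12 km.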